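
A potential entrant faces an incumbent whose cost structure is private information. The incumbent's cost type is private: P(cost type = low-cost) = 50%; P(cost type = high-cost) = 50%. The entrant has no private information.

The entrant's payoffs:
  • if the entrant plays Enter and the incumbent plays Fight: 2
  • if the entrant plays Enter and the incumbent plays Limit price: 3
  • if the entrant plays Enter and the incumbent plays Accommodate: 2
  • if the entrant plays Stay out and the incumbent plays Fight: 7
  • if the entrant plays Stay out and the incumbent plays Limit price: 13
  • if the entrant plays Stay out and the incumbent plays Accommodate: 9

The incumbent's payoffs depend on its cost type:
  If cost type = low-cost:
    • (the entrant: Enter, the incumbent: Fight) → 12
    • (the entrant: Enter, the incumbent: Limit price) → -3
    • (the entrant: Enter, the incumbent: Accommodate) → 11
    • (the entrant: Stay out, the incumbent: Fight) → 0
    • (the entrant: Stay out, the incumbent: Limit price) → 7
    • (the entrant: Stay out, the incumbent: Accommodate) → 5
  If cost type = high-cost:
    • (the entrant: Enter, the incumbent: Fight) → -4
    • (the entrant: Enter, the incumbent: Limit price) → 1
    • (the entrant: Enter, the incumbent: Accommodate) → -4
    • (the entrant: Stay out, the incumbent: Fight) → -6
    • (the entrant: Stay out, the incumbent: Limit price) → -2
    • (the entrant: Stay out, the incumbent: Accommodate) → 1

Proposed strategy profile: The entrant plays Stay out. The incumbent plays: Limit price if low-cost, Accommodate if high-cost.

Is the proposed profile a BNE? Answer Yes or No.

Yes

The entrant plays Stay out: E[Stay out] = 0.5·(13) + 0.5·(9) = 11; E[Enter] = 2.5. Best-responding. ✓
The incumbent (cost type low-cost), facing Stay out: Fight gives 0, Limit price gives 7, Accommodate gives 5. Proposed Limit price is best. ✓
The incumbent (cost type high-cost), facing Stay out: Fight gives -6, Limit price gives -2, Accommodate gives 1. Proposed Accommodate is best. ✓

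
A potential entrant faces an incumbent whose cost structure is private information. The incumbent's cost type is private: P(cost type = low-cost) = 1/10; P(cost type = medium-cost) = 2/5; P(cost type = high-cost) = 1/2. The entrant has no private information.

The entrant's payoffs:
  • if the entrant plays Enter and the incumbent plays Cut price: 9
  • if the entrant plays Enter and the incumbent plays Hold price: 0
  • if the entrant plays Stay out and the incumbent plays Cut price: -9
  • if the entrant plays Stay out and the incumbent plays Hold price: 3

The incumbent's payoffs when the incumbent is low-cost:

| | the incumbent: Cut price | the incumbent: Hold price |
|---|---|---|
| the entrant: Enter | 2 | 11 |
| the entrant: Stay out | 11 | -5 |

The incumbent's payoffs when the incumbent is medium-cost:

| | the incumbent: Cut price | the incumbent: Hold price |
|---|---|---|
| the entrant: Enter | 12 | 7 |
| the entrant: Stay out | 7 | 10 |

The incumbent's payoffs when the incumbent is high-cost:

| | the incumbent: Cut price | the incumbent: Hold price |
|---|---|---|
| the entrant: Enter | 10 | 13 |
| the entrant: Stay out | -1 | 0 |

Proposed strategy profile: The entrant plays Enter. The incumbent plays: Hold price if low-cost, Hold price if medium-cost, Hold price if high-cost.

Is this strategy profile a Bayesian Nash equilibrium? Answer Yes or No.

No

The entrant plays Enter: E[Enter] = 1/10·(0) + 2/5·(0) + 1/2·(0) = 0; E[Stay out] = 3. Not best-responding. ✗
The incumbent (cost type low-cost), facing Enter: Cut price gives 2, Hold price gives 11. Proposed Hold price is best. ✓
The incumbent (cost type medium-cost), facing Enter: Cut price gives 12, Hold price gives 7. Proposed Hold price is not best — profitable deviation exists. ✗
The incumbent (cost type high-cost), facing Enter: Cut price gives 10, Hold price gives 13. Proposed Hold price is best. ✓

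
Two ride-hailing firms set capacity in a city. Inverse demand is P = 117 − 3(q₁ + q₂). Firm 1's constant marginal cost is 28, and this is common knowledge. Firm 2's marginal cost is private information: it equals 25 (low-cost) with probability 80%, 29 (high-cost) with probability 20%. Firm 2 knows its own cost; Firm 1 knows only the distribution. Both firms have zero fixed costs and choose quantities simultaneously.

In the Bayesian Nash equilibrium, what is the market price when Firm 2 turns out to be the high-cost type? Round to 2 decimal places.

58.53

Type-c best response for Firm 2: q₂(c) = (117 − c)/6 − q₁/2.
Firm 1 maximizes expected profit; its first-order condition is 117 − 6q₁ − 3E[q₂] − 28 = 0.
Substituting E[q₂] and solving: E[c₂] = 25.8, so q₁ = (117 − 2·28 + 25.8)/9 = 9.64444.
q₂(high-cost) = 9.84444, so P = 117 − 3·(9.64444 + 9.84444) = 58.5333.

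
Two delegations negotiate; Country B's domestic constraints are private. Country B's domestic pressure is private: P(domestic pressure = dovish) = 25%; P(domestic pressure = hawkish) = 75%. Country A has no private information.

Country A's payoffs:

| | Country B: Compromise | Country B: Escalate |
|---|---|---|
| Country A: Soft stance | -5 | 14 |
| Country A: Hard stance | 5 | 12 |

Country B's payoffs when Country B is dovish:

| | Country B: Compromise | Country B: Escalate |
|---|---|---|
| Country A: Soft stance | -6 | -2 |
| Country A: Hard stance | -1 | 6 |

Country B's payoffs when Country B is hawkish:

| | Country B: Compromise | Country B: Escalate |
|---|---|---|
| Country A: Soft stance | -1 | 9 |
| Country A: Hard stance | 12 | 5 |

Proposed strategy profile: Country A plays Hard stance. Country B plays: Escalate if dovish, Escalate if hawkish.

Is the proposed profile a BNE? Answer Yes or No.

No

Country A plays Hard stance: E[Hard stance] = 0.25·(12) + 0.75·(12) = 12; E[Soft stance] = 14. Not best-responding. ✗
Country B (domestic pressure dovish), facing Hard stance: Compromise gives -1, Escalate gives 6. Proposed Escalate is best. ✓
Country B (domestic pressure hawkish), facing Hard stance: Compromise gives 12, Escalate gives 5. Proposed Escalate is not best — profitable deviation exists. ✗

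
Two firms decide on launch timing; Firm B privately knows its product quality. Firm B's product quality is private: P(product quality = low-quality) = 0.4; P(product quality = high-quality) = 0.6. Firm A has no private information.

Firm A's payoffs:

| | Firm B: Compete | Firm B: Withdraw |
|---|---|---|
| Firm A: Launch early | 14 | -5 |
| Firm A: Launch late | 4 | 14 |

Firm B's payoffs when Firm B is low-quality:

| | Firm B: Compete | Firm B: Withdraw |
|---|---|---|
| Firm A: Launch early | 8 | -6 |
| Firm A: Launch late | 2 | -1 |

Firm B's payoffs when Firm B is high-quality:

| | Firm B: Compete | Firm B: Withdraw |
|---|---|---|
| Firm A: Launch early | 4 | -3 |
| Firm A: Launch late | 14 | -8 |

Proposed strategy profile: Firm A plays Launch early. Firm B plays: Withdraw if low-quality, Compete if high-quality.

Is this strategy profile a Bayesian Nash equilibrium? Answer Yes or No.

Firm A plays Launch early: E[Launch early] = 0.4·(-5) + 0.6·(14) = 6.4; E[Launch late] = 8. Not best-responding. ✗
Firm B (product quality low-quality), facing Launch early: Compete gives 8, Withdraw gives -6. Proposed Withdraw is not best — profitable deviation exists. ✗
Firm B (product quality high-quality), facing Launch early: Compete gives 4, Withdraw gives -3. Proposed Compete is best. ✓

No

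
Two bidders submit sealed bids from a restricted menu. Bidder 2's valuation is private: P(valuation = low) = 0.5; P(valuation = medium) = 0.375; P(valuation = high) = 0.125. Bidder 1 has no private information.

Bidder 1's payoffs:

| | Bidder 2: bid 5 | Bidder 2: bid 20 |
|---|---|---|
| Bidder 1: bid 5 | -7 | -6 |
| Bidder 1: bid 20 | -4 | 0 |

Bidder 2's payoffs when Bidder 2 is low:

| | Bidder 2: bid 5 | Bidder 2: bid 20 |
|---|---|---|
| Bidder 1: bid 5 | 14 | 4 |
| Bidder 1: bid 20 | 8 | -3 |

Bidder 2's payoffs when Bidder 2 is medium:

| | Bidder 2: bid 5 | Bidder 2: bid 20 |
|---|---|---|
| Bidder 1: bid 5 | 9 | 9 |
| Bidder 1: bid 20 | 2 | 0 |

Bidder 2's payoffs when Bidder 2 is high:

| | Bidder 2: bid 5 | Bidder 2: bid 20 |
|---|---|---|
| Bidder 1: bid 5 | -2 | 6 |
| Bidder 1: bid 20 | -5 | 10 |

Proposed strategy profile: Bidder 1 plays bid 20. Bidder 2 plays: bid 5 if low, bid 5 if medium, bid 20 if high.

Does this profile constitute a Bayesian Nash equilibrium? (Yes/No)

A profile is a BNE iff every type of every player is best-responding given beliefs about the other side.
Bidder 1 plays bid 20: E[bid 20] = 0.5·(-4) + 0.375·(-4) + 0.125·(0) = -3.5; E[bid 5] = -6.875. Best-responding. ✓
Bidder 2 (valuation low), facing bid 20: bid 5 gives 8, bid 20 gives -3. Proposed bid 5 is best. ✓
Bidder 2 (valuation medium), facing bid 20: bid 5 gives 2, bid 20 gives 0. Proposed bid 5 is best. ✓
Bidder 2 (valuation high), facing bid 20: bid 5 gives -5, bid 20 gives 10. Proposed bid 20 is best. ✓

Yes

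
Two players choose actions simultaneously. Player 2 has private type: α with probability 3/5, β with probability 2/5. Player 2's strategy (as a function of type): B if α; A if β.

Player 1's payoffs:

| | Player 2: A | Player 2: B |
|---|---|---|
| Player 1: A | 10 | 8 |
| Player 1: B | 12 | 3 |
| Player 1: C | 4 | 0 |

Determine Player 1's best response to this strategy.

A

E[A] = 3/5·(8) + 2/5·(10) = 44/5
E[B] = 3/5·(3) + 2/5·(12) = 33/5
E[C] = 3/5·(0) + 2/5·(4) = 8/5
Best response: A (44/5 is the largest).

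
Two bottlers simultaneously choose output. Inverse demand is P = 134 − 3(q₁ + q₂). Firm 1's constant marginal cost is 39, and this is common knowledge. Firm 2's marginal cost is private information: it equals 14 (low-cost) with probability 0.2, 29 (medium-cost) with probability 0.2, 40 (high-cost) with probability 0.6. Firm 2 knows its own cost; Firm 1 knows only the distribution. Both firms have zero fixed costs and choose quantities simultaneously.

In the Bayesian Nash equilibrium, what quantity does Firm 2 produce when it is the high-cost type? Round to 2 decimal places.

Type-c best response for Firm 2: q₂(c) = (134 − c)/6 − q₁/2.
Firm 1 maximizes expected profit; its first-order condition is 134 − 6q₁ − 3E[q₂] − 39 = 0.
Substituting E[q₂] and solving: E[c₂] = 32.6, so q₁ = (134 − 2·39 + 32.6)/9 = 9.84444.
q₂(high-cost) = (134 − 40 − 3·9.84444)/6 = 10.7444.

10.74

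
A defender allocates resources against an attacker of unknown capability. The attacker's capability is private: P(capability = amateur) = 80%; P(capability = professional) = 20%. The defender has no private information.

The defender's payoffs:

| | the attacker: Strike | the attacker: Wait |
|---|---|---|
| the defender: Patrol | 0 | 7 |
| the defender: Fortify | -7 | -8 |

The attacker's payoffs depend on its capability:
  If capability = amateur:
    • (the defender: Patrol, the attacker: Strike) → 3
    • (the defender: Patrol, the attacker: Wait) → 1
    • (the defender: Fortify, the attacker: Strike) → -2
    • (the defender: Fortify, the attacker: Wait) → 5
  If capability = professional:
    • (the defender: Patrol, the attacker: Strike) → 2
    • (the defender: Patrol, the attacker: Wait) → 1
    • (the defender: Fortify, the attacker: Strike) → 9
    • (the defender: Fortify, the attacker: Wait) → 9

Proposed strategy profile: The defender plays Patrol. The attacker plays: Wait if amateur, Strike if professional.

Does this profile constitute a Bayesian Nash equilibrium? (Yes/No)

No

The defender plays Patrol: E[Patrol] = 0.8·(7) + 0.2·(0) = 5.6; E[Fortify] = -7.8. Best-responding. ✓
The attacker (capability amateur), facing Patrol: Strike gives 3, Wait gives 1. Proposed Wait is not best — profitable deviation exists. ✗
The attacker (capability professional), facing Patrol: Strike gives 2, Wait gives 1. Proposed Strike is best. ✓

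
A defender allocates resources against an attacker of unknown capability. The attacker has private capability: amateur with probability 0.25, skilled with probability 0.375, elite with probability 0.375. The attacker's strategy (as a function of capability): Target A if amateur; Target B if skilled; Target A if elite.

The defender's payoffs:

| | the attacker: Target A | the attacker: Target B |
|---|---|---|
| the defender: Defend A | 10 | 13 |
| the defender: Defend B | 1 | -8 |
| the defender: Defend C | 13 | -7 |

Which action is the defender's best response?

Defend A

Compute the defender's expected payoff for each action, taking the expectation over the attacker's type.
E[Defend A] = 0.25·(10) + 0.375·(13) + 0.375·(10) = 11.125
E[Defend B] = 0.25·(1) + 0.375·(-8) + 0.375·(1) = -2.375
E[Defend C] = 0.25·(13) + 0.375·(-7) + 0.375·(13) = 5.5
Best response: Defend A (11.125 is the largest).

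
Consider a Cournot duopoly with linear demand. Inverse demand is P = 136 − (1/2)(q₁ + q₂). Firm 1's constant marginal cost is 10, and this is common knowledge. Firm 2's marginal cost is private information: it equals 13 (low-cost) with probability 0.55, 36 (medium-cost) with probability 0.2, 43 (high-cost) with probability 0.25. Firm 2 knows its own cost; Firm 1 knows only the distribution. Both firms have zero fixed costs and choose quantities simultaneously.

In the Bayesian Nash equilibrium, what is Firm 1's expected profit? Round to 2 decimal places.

Each type of Firm 2 best-responds to q₁; Firm 1 best-responds to the expected q₂ over Firm 2's types.
Firm 2 with cost c maximizes (136 − (1/2)(q₁+q₂) − c)·q₂, giving q₂(c) = (136 − c − (1/2)q₁).
E[c₂] = 0.55·13 + 0.2·36 + 0.25·43 = 25.1
Firm 1's FOC against E[q₂] yields q₁ = (136 − 2·10 + E[c₂])/(3/2) = (136 − 20 + 25.1)/(3/2) = 94.0667.
E[P] = 136 − (1/2)·(q₁ + E[q₂]) = 57.0333; Firm 1's expected profit = (E[P] − 10)·q₁ = (57.0333 − 10)·94.0667 = 4424.27.

4424.27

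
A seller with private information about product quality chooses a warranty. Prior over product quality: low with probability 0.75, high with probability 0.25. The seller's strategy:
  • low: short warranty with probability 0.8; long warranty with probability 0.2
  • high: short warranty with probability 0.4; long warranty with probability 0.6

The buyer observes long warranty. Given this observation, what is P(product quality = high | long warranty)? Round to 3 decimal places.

P(long warranty) = 0.75·0.2 + 0.25·0.6 = 0.3
P(high | long warranty) = (0.25·0.6) / 0.3 = 0.15 / 0.3 = 0.5

0.500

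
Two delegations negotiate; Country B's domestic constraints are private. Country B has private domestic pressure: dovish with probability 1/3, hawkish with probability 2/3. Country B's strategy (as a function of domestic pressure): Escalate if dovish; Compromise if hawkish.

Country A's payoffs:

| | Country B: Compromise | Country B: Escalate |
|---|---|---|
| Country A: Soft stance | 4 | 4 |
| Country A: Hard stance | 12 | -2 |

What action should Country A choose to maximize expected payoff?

Compute Country A's expected payoff for each action, taking the expectation over Country B's type.
E[Soft stance] = 1/3·(4) + 2/3·(4) = 4
E[Hard stance] = 1/3·(-2) + 2/3·(12) = 22/3
Best response: Hard stance (22/3 is the largest).

Hard stance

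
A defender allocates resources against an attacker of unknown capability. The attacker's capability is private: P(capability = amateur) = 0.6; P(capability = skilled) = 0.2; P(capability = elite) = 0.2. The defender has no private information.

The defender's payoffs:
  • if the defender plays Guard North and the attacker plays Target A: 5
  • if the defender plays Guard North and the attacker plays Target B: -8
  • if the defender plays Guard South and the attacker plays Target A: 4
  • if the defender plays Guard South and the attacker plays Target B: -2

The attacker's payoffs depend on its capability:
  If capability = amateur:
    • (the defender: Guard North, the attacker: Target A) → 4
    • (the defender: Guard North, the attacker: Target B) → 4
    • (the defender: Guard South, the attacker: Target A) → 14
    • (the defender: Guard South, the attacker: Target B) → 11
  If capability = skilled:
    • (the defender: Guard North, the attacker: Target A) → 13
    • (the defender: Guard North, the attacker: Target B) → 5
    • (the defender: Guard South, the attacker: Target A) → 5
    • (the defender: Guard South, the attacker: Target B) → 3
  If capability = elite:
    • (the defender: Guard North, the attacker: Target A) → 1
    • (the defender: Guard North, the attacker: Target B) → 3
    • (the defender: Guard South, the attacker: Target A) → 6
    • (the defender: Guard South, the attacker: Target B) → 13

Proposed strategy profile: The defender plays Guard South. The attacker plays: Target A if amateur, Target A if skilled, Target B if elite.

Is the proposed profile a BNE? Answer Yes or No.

The defender plays Guard South: E[Guard South] = 0.6·(4) + 0.2·(4) + 0.2·(-2) = 2.8; E[Guard North] = 2.4. Best-responding. ✓
The attacker (capability amateur), facing Guard South: Target A gives 14, Target B gives 11. Proposed Target A is best. ✓
The attacker (capability skilled), facing Guard South: Target A gives 5, Target B gives 3. Proposed Target A is best. ✓
The attacker (capability elite), facing Guard South: Target A gives 6, Target B gives 13. Proposed Target B is best. ✓

Yes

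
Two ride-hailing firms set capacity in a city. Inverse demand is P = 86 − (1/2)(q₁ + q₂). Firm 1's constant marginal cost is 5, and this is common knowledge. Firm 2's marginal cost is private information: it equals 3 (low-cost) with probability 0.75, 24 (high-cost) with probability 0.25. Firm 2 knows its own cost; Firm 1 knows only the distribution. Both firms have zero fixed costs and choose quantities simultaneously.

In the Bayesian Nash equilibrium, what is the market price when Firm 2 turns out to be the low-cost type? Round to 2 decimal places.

30.46

Firm 2 with cost c maximizes (86 − (1/2)(q₁+q₂) − c)·q₂, giving q₂(c) = (86 − c − (1/2)q₁).
E[c₂] = 0.75·3 + 0.25·24 = 8.25
Firm 1's FOC against E[q₂] yields q₁ = (86 − 2·5 + E[c₂])/(3/2) = (86 − 10 + 8.25)/(3/2) = 56.1667.
q₂(low-cost) = 54.9167, so P = 86 − (1/2)·(56.1667 + 54.9167) = 30.4583.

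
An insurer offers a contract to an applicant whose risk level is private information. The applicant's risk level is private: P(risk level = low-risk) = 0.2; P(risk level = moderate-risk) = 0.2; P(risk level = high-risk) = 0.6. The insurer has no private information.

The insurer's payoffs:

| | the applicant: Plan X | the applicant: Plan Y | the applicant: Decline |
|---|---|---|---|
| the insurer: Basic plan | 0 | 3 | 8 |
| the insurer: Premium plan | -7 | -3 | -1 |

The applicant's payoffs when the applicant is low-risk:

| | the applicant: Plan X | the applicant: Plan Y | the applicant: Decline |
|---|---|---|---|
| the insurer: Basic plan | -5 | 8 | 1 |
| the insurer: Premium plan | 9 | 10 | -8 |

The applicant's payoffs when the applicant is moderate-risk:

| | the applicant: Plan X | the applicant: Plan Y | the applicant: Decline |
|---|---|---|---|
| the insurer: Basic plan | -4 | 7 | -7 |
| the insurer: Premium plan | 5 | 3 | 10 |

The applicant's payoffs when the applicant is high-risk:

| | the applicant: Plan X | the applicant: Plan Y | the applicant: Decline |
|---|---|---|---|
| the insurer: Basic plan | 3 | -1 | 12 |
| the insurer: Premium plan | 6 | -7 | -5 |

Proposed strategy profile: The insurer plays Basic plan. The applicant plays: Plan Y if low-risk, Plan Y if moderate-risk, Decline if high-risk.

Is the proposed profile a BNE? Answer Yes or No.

Yes

A profile is a BNE iff every type of every player is best-responding given beliefs about the other side.
The insurer plays Basic plan: E[Basic plan] = 0.2·(3) + 0.2·(3) + 0.6·(8) = 6; E[Premium plan] = -1.8. Best-responding. ✓
The applicant (risk level low-risk), facing Basic plan: Plan X gives -5, Plan Y gives 8, Decline gives 1. Proposed Plan Y is best. ✓
The applicant (risk level moderate-risk), facing Basic plan: Plan X gives -4, Plan Y gives 7, Decline gives -7. Proposed Plan Y is best. ✓
The applicant (risk level high-risk), facing Basic plan: Plan X gives 3, Plan Y gives -1, Decline gives 12. Proposed Decline is best. ✓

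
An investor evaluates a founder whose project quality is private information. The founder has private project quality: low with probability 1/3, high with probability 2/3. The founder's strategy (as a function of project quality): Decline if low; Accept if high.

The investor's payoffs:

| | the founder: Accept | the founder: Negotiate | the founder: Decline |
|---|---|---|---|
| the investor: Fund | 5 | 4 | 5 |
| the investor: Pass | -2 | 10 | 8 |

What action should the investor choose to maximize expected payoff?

Fund

Compute the investor's expected payoff for each action, taking the expectation over the founder's type.
E[Fund] = 1/3·(5) + 2/3·(5) = 5
E[Pass] = 1/3·(8) + 2/3·(-2) = 4/3
Best response: Fund (5 is the largest).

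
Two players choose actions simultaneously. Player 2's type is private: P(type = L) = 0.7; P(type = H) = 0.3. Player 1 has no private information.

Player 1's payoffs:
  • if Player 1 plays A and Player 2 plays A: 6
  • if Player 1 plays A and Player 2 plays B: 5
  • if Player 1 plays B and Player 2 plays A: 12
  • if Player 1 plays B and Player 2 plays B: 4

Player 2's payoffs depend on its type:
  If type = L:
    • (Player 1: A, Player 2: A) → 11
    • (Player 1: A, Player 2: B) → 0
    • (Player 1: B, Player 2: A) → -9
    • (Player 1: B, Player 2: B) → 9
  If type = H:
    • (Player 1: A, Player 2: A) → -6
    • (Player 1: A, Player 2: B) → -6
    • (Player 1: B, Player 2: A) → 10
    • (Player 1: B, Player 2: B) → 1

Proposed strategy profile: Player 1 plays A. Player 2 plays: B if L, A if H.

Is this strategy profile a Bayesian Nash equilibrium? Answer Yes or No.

No

Player 1 plays A: E[A] = 0.7·(5) + 0.3·(6) = 5.3; E[B] = 6.4. Not best-responding. ✗
Player 2 (type L), facing A: A gives 11, B gives 0. Proposed B is not best — profitable deviation exists. ✗
Player 2 (type H), facing A: A gives -6, B gives -6. Proposed A is best. ✓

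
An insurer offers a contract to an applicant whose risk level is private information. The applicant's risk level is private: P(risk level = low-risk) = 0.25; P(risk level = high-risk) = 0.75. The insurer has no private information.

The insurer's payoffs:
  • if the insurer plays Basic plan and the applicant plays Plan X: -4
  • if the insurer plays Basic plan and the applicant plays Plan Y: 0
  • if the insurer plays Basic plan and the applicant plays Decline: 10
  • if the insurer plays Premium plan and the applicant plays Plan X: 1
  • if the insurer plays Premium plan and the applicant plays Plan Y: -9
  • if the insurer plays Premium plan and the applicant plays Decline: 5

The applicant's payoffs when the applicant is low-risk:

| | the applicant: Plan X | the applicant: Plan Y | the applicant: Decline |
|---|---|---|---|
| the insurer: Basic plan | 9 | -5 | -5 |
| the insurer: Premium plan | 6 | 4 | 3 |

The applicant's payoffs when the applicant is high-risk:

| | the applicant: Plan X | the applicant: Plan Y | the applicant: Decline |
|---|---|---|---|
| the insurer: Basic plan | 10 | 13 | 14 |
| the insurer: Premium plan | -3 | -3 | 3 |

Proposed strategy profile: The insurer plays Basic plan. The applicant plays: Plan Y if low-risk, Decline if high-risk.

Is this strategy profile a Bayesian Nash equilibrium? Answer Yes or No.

No

A profile is a BNE iff every type of every player is best-responding given beliefs about the other side.
The insurer plays Basic plan: E[Basic plan] = 0.25·(0) + 0.75·(10) = 7.5; E[Premium plan] = 1.5. Best-responding. ✓
The applicant (risk level low-risk), facing Basic plan: Plan X gives 9, Plan Y gives -5, Decline gives -5. Proposed Plan Y is not best — profitable deviation exists. ✗
The applicant (risk level high-risk), facing Basic plan: Plan X gives 10, Plan Y gives 13, Decline gives 14. Proposed Decline is best. ✓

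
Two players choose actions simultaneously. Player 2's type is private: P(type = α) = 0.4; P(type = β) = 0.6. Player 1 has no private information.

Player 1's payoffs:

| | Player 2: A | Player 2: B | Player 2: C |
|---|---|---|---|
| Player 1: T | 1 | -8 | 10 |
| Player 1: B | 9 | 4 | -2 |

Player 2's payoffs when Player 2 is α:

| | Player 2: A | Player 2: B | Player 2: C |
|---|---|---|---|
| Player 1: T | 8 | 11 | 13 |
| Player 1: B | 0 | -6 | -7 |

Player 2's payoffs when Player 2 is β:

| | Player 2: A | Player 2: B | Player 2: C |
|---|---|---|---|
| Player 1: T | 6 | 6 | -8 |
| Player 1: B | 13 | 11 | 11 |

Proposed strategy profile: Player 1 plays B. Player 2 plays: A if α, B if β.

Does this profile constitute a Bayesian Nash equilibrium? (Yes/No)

Player 1 plays B: E[B] = 0.4·(9) + 0.6·(4) = 6; E[T] = -4.4. Best-responding. ✓
Player 2 (type α), facing B: A gives 0, B gives -6, C gives -7. Proposed A is best. ✓
Player 2 (type β), facing B: A gives 13, B gives 11, C gives 11. Proposed B is not best — profitable deviation exists. ✗

No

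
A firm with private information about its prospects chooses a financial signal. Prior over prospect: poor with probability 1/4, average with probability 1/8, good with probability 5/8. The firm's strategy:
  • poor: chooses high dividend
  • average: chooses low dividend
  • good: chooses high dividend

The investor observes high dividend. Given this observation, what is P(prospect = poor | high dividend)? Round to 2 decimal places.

P(high dividend) = (1/4)·1 + (1/8)·0 + (5/8)·1 = 7/8
P(poor | high dividend) = ((1/4)·1) / (7/8) = (1/4) / (7/8) = 2/7

0.29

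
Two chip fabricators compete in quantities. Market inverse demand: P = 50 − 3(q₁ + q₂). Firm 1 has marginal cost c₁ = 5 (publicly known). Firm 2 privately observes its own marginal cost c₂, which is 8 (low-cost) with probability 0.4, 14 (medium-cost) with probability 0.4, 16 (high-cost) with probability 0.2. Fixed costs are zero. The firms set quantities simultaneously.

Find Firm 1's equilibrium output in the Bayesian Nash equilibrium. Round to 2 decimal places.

5.78

Type-c best response for Firm 2: q₂(c) = (50 − c)/6 − q₁/2.
Firm 1 maximizes expected profit; its first-order condition is 50 − 6q₁ − 3E[q₂] − 5 = 0.
Substituting E[q₂] and solving: E[c₂] = 12, so q₁ = (50 − 2·5 + 12)/9 = 5.77778.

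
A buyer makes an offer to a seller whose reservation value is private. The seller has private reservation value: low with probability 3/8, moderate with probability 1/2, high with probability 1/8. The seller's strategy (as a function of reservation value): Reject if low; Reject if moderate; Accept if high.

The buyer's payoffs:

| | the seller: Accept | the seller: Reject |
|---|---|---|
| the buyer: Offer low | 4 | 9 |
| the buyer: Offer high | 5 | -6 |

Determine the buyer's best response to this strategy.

Offer low

E[Offer low] = 3/8·(9) + 1/2·(9) + 1/8·(4) = 67/8
E[Offer high] = 3/8·(-6) + 1/2·(-6) + 1/8·(5) = -37/8
Best response: Offer low (67/8 is the largest).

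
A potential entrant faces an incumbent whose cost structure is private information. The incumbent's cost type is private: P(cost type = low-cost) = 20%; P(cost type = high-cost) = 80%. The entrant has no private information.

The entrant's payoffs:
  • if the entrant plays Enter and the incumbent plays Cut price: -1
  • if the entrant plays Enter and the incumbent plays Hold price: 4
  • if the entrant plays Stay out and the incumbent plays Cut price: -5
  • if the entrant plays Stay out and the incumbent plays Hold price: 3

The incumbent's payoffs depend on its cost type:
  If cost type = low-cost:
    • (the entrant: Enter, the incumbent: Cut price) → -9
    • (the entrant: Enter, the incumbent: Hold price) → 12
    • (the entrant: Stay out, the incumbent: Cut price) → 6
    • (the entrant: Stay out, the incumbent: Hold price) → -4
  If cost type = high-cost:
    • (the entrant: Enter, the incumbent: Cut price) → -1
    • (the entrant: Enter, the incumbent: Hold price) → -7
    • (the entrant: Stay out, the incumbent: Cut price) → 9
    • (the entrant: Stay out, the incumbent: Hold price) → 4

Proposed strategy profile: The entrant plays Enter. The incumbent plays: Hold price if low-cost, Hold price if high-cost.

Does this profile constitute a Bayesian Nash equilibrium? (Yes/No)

The entrant plays Enter: E[Enter] = 0.2·(4) + 0.8·(4) = 4; E[Stay out] = 3. Best-responding. ✓
The incumbent (cost type low-cost), facing Enter: Cut price gives -9, Hold price gives 12. Proposed Hold price is best. ✓
The incumbent (cost type high-cost), facing Enter: Cut price gives -1, Hold price gives -7. Proposed Hold price is not best — profitable deviation exists. ✗

No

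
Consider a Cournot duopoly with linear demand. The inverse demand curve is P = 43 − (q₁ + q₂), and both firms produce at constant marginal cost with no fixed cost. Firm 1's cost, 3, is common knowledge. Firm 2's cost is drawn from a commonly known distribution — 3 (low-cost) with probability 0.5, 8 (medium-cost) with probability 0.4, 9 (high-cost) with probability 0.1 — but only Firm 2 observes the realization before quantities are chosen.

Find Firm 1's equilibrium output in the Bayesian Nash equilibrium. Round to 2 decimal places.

Firm 2 with cost c maximizes (43 − (q₁+q₂) − c)·q₂, giving q₂(c) = (43 − c − q₁)/2.
E[c₂] = 0.5·3 + 0.4·8 + 0.1·9 = 5.6
Firm 1's FOC against E[q₂] yields q₁ = (43 − 2·3 + E[c₂])/3 = (43 − 6 + 5.6)/3 = 14.2.

14.20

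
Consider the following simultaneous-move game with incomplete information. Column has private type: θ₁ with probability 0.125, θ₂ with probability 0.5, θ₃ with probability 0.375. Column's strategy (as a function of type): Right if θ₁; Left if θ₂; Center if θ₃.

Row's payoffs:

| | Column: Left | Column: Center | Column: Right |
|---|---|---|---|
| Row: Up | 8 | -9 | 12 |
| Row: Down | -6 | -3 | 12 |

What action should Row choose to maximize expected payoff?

Up

Compute Row's expected payoff for each action, taking the expectation over Column's type.
E[Up] = 0.125·(12) + 0.5·(8) + 0.375·(-9) = 2.125
E[Down] = 0.125·(12) + 0.5·(-6) + 0.375·(-3) = -2.625
Best response: Up (2.125 is the largest).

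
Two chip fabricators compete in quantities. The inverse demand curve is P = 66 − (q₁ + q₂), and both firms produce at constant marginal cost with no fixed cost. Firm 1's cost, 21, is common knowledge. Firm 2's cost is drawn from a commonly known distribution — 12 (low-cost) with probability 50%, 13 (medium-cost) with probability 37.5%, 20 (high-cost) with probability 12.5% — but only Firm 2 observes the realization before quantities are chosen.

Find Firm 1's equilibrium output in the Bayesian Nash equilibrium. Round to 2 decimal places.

12.46

Type-c best response for Firm 2: q₂(c) = (66 − c)/2 − q₁/2.
Firm 1 maximizes expected profit; its first-order condition is 66 − 2q₁ − E[q₂] − 21 = 0.
Substituting E[q₂] and solving: E[c₂] = 13.375, so q₁ = (66 − 2·21 + 13.375)/3 = 12.4583.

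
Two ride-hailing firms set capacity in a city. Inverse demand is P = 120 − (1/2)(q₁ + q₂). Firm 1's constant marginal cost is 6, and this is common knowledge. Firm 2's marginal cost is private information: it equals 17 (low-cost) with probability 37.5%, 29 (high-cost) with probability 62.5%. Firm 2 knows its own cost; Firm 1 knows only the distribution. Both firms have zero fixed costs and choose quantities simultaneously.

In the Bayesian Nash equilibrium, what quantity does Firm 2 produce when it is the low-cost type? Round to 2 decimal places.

58.83

Type-c best response for Firm 2: q₂(c) = (120 − c) − q₁/2.
Firm 1 maximizes expected profit; its first-order condition is 120 − q₁ − (1/2)E[q₂] − 6 = 0.
Substituting E[q₂] and solving: E[c₂] = 24.5, so q₁ = (120 − 2·6 + 24.5)/(3/2) = 88.3333.
q₂(low-cost) = (120 − 17 − (1/2)·88.3333) = 58.8333.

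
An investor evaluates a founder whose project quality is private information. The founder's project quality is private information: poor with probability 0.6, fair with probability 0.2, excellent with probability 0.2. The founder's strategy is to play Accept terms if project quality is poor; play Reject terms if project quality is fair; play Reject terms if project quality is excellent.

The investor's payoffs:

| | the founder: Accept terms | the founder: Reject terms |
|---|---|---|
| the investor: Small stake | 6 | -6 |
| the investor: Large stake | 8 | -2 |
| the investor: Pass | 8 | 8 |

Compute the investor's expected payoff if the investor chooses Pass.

E[Pass] = 0.6·8 + 0.2·8 + 0.2·8 = 4.8 + 1.6 + 1.6 = 8

8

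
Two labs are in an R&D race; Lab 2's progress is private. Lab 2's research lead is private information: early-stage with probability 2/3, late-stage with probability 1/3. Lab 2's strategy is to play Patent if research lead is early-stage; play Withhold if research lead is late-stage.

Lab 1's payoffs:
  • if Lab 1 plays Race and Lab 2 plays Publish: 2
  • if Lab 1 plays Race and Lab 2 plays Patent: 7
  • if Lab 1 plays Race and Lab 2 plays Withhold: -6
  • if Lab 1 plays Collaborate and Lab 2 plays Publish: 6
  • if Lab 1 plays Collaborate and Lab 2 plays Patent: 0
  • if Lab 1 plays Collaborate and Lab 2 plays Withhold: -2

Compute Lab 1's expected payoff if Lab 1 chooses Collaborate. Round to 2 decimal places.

-0.67

Take the expectation over Lab 2's research lead, weighting each type's action by its prior probability.
E[Collaborate] = 2/3·0 + 1/3·(-2) = 0 + (-2/3) = -2/3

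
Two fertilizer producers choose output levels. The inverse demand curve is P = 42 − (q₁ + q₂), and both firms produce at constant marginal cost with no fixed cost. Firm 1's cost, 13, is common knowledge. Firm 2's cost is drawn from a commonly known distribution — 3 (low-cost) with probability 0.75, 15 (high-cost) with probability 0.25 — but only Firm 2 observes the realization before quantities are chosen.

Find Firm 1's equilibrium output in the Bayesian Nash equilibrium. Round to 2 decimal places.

7.33

Type-c best response for Firm 2: q₂(c) = (42 − c)/2 − q₁/2.
Firm 1 maximizes expected profit; its first-order condition is 42 − 2q₁ − E[q₂] − 13 = 0.
Substituting E[q₂] and solving: E[c₂] = 6, so q₁ = (42 − 2·13 + 6)/3 = 7.33333.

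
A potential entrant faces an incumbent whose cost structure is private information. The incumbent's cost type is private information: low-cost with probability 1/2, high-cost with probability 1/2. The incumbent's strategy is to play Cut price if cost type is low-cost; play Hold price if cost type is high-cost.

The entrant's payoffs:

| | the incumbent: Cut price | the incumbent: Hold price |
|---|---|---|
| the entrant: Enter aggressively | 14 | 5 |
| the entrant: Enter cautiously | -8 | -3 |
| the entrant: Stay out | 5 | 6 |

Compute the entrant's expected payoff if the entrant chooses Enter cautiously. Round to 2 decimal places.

-5.50

E[Enter cautiously] = 1/2·(-8) + 1/2·(-3) = (-4) + (-3/2) = -11/2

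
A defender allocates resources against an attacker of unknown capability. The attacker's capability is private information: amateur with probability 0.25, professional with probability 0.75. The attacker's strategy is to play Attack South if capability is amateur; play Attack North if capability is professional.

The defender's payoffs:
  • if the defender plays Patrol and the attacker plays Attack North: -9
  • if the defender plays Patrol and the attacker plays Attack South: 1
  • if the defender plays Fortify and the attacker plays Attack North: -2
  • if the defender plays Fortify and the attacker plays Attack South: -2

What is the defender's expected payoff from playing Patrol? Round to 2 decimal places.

-6.50

Take the expectation over the attacker's capability, weighting each type's action by its prior probability.
E[Patrol] = 0.25·1 + 0.75·(-9) = 0.25 + (-6.75) = -6.5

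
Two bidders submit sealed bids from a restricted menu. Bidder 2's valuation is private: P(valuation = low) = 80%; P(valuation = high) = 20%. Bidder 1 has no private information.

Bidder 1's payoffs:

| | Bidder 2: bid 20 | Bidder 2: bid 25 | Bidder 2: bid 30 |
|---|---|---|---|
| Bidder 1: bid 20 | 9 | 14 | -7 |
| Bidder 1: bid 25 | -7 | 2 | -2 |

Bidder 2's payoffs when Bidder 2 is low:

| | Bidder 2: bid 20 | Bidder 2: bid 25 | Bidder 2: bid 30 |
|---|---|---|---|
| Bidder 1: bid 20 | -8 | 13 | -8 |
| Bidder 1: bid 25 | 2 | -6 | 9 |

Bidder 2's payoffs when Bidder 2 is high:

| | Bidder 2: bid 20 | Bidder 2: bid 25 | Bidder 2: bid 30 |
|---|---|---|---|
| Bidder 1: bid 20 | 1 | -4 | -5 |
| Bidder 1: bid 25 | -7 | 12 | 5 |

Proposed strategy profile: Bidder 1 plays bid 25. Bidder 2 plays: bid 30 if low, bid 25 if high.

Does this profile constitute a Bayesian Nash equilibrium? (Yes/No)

Yes

Bidder 1 plays bid 25: E[bid 25] = 0.8·(-2) + 0.2·(2) = -1.2; E[bid 20] = -2.8. Best-responding. ✓
Bidder 2 (valuation low), facing bid 25: bid 20 gives 2, bid 25 gives -6, bid 30 gives 9. Proposed bid 30 is best. ✓
Bidder 2 (valuation high), facing bid 25: bid 20 gives -7, bid 25 gives 12, bid 30 gives 5. Proposed bid 25 is best. ✓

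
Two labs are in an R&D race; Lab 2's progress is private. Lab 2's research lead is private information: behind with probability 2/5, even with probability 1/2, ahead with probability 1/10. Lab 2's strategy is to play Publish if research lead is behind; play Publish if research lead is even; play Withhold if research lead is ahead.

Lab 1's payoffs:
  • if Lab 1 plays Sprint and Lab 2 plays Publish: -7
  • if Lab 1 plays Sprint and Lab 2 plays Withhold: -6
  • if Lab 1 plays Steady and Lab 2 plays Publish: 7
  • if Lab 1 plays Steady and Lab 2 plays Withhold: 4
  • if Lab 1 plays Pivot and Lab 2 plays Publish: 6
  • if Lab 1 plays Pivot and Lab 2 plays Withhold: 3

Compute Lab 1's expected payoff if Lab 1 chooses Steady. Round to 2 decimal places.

6.70

E[Steady] = 2/5·7 + 1/2·7 + 1/10·4 = 14/5 + 7/2 + 2/5 = 67/10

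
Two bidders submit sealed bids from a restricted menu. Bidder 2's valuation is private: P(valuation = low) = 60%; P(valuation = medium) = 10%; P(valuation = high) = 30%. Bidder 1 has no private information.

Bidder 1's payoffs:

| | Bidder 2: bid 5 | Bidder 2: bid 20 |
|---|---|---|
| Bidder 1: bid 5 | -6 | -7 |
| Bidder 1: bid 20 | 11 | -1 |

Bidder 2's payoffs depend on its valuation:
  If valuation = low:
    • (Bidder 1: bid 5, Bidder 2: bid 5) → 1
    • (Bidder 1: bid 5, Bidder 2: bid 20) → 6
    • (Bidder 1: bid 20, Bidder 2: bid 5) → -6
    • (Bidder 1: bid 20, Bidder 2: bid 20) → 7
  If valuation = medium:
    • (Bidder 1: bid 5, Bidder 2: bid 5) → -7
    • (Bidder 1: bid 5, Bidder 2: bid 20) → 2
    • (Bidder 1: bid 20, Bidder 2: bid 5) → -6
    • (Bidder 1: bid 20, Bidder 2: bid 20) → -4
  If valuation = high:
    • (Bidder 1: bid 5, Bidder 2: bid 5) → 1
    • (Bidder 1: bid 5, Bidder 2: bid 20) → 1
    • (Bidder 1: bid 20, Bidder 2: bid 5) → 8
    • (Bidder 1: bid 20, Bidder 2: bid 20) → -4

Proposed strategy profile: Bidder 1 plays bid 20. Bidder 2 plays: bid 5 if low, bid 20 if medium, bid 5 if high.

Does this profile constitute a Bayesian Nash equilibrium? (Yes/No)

Bidder 1 plays bid 20: E[bid 20] = 0.6·(11) + 0.1·(-1) + 0.3·(11) = 9.8; E[bid 5] = -6.1. Best-responding. ✓
Bidder 2 (valuation low), facing bid 20: bid 5 gives -6, bid 20 gives 7. Proposed bid 5 is not best — profitable deviation exists. ✗
Bidder 2 (valuation medium), facing bid 20: bid 5 gives -6, bid 20 gives -4. Proposed bid 20 is best. ✓
Bidder 2 (valuation high), facing bid 20: bid 5 gives 8, bid 20 gives -4. Proposed bid 5 is best. ✓

No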